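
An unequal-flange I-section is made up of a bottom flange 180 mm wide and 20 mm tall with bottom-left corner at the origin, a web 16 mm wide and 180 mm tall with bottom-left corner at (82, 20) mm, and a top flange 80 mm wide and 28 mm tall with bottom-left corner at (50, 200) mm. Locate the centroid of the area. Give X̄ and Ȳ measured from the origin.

X̄ = 90.00 mm, Ȳ = 95.43 mm

bottom flange: A = 180 × 20 = 3600.00, centroid at (90.00, 10.00).
web: A = 16 × 180 = 2880.00, centroid at (90.00, 110.00).
top flange: A = 80 × 28 = 2240.00, centroid at (90.00, 214.00).
ΣA = 8720.00 mm², ΣAX̄ = 784800.00 mm³, ΣAȲ = 832160.00 mm³.
X̄ = 784800.00/8720.00 = 90.00 mm; Ȳ = 832160.00/8720.00 = 95.43 mm.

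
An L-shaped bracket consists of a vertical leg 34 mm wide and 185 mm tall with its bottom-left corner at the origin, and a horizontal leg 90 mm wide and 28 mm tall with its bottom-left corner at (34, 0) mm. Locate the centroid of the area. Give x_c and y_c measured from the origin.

x_c = 34.73 mm, y_c = 70.05 mm

vertical leg: A = 34 × 185 = 6290.00, centroid at (17.00, 92.50).
horizontal leg: A = 90 × 28 = 2520.00, centroid at (79.00, 14.00).
ΣA = 8810.00 mm², ΣAx_c = 306010.00 mm³, ΣAy_c = 617105.00 mm³.
x_c = 306010.00/8810.00 = 34.73 mm; y_c = 617105.00/8810.00 = 70.05 mm.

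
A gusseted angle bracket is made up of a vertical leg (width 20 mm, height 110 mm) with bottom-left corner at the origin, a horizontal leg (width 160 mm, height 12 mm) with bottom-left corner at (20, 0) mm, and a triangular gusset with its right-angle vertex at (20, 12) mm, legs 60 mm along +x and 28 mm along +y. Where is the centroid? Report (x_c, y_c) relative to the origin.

x_c = 49.92 mm, y_c = 30.33 mm

Part | A | x̄ᵢ | ȳᵢ | A·x̄ᵢ | A·ȳᵢ
vertical leg | 2200.00 | 10.00 | 55.00 | 22000.00 | 121000.00
horizontal leg | 1920.00 | 100.00 | 6.00 | 192000.00 | 11520.00
gusset | 840.00 | 40.00 | 21.33 | 33600.00 | 17920.00
Σ | 4960.00 |  |  | 247600.00 | 150440.00
x_c = 247600.00 / 4960.00 = 49.92 mm
y_c = 150440.00 / 4960.00 = 30.33 mm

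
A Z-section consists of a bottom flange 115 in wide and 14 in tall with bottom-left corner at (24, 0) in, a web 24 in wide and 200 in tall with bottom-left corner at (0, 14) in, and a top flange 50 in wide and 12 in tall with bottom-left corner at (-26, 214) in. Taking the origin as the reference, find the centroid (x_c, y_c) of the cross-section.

x_c = 26.85 in, y_c = 98.50 in

bottom flange: A = 115 × 14 = 1610.00, centroid at (81.50, 7.00).
web: A = 24 × 200 = 4800.00, centroid at (12.00, 114.00).
top flange: A = 50 × 12 = 600.00, centroid at (-1.00, 220.00).
ΣA = 7010.00 in²
ΣAx_c = (1610.00)(81.50) + (4800.00)(12.00) + (600.00)(-1.00) = 188215.00 in³
ΣAy_c = (1610.00)(7.00) + (4800.00)(114.00) + (600.00)(220.00) = 690470.00 in³
x_c = 188215.00 / 7010.00 = 26.85 in
y_c = 690470.00 / 7010.00 = 98.50 in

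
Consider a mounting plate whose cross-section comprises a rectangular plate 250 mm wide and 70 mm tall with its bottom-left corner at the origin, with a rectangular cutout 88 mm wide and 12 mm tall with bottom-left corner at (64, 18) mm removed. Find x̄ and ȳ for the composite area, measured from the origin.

x̄ = 126.09 mm, ȳ = 35.71 mm

plate: A = 250 × 70 = 17500.00, centroid at (125.00, 35.00).
hole: A = −(88 × 12) = -1056.00, centroid at (108.00, 24.00).
ΣA = 16444.00 mm²
ΣAx̄ = (17500.00)(125.00) + (-1056.00)(108.00) = 2073452.00 mm³
ΣAȳ = (17500.00)(35.00) + (-1056.00)(24.00) = 587156.00 mm³
x̄ = 2073452.00 / 16444.00 = 126.09 mm
ȳ = 587156.00 / 16444.00 = 35.71 mm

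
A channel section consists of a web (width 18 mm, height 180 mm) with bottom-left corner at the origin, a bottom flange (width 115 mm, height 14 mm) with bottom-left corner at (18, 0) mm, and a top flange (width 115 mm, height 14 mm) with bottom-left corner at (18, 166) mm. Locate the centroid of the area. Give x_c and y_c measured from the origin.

x_c = 42.15 mm, y_c = 90.00 mm

web: A = 18 × 180 = 3240.00, centroid at (9.00, 90.00).
bottom flange: A = 115 × 14 = 1610.00, centroid at (75.50, 7.00).
top flange: A = 115 × 14 = 1610.00, centroid at (75.50, 173.00).
ΣA = 6460.00 mm², ΣAx_c = 272270.00 mm³, ΣAy_c = 581400.00 mm³.
x_c = 272270.00/6460.00 = 42.15 mm; y_c = 581400.00/6460.00 = 90.00 mm.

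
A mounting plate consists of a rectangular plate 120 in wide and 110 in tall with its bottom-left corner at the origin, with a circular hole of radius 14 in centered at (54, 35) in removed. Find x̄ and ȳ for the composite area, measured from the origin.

x̄ = 60.29 in, ȳ = 55.98 in

plate: A = 120 × 110 = 13200.00, centroid at (60.00, 55.00).
hole: A = −π·14² = -615.75, centroid at (54.00, 35.00).
ΣA = 12584.25 in²
ΣAx̄ = (13200.00)(60.00) + (-615.75)(54.00) = 758749.38 in³
ΣAȳ = (13200.00)(55.00) + (-615.75)(35.00) = 704448.67 in³
x̄ = 758749.38 / 12584.25 = 60.29 in
ȳ = 704448.67 / 12584.25 = 55.98 in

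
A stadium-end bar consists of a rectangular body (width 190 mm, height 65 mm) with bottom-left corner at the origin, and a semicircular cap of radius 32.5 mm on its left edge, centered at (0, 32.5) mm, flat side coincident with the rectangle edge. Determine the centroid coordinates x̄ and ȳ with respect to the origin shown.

x̄ = 82.12 mm, ȳ = 32.50 mm

rectangular body: A = 190 × 65 = 12350.00, centroid at (95.00, 32.50).
semicircular end: A = ½π·32.5² = 1659.15, centroid at (-13.79, 32.50).
ΣA = 14009.15 mm², ΣAx̄ = 1150364.58 mm³, ΣAȳ = 455297.49 mm³.
x̄ = 1150364.58/14009.15 = 82.12 mm; ȳ = 455297.49/14009.15 = 32.50 mm.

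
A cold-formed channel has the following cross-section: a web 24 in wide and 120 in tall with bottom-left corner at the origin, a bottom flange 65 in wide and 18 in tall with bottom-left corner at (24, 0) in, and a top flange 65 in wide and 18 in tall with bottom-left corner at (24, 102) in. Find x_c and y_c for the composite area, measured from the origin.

x_c = 31.95 in, y_c = 60.00 in

web: A = 24 × 120 = 2880.00, centroid at (12.00, 60.00).
bottom flange: A = 65 × 18 = 1170.00, centroid at (56.50, 9.00).
top flange: A = 65 × 18 = 1170.00, centroid at (56.50, 111.00).
ΣA = 5220.00 in²
ΣAx_c = (2880.00)(12.00) + (1170.00)(56.50) + (1170.00)(56.50) = 166770.00 in³
ΣAy_c = (2880.00)(60.00) + (1170.00)(9.00) + (1170.00)(111.00) = 313200.00 in³
x_c = 166770.00 / 5220.00 = 31.95 in
y_c = 313200.00 / 5220.00 = 60.00 in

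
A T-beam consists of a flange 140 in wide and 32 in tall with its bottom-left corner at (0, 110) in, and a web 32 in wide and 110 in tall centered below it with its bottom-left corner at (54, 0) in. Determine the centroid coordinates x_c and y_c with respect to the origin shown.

x_c = 70.00 in, y_c = 94.76 in

Part | A | x̄ᵢ | ȳᵢ | A·x̄ᵢ | A·ȳᵢ
web | 3520.00 | 70.00 | 55.00 | 246400.00 | 193600.00
flange | 4480.00 | 70.00 | 126.00 | 313600.00 | 564480.00
Σ | 8000.00 |  |  | 560000.00 | 758080.00
x_c = 560000.00 / 8000.00 = 70.00 in
y_c = 758080.00 / 8000.00 = 94.76 in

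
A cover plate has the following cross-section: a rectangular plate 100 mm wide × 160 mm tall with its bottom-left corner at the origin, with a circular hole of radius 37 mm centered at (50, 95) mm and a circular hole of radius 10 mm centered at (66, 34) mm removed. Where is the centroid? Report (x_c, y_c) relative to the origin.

x_c = 49.56 mm, y_c = 75.60 mm

Part | A | x̄ᵢ | ȳᵢ | A·x̄ᵢ | A·ȳᵢ
plate | 16000.00 | 50.00 | 80.00 | 800000.00 | 1280000.00
hole 1 | -4300.84 | 50.00 | 95.00 | -215042.02 | -408579.83
hole 2 | -314.16 | 66.00 | 34.00 | -20734.51 | -10681.42
Σ | 11385.00 |  |  | 564223.47 | 860738.75
x_c = 564223.47 / 11385.00 = 49.56 mm
y_c = 860738.75 / 11385.00 = 75.60 mm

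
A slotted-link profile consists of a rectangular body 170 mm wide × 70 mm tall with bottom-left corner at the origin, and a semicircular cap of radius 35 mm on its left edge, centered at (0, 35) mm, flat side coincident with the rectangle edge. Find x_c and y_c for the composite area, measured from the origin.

x_c = 71.10 mm, y_c = 35.00 mm

Part | A | x̄ᵢ | ȳᵢ | A·x̄ᵢ | A·ȳᵢ
rectangular body | 11900.00 | 85.00 | 35.00 | 1011500.00 | 416500.00
semicircular end | 1924.23 | -14.85 | 35.00 | -28583.33 | 67347.89
Σ | 13824.23 |  |  | 982916.67 | 483847.89
x_c = 982916.67 / 13824.23 = 71.10 mm
y_c = 483847.89 / 13824.23 = 35.00 mm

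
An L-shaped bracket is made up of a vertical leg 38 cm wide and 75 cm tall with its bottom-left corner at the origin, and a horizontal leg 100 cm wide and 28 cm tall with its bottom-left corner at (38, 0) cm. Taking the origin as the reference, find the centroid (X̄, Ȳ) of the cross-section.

vertical leg: A = 38 × 75 = 2850.00, centroid at (19.00, 37.50).
horizontal leg: A = 100 × 28 = 2800.00, centroid at (88.00, 14.00).
ΣA = 5650.00 cm²
ΣAX̄ = (2850.00)(19.00) + (2800.00)(88.00) = 300550.00 cm³
ΣAȲ = (2850.00)(37.50) + (2800.00)(14.00) = 146075.00 cm³
X̄ = 300550.00 / 5650.00 = 53.19 cm
Ȳ = 146075.00 / 5650.00 = 25.85 cm

X̄ = 53.19 cm, Ȳ = 25.85 cm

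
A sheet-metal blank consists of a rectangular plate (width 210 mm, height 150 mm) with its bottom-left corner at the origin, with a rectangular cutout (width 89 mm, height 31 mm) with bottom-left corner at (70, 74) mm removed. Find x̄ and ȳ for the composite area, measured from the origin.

plate: A = 210 × 150 = 31500.00, centroid at (105.00, 75.00).
hole: A = −(89 × 31) = -2759.00, centroid at (114.50, 89.50).
ΣA = 28741.00 mm², ΣAx̄ = 2991594.50 mm³, ΣAȳ = 2115569.50 mm³.
x̄ = 2991594.50/28741.00 = 104.09 mm; ȳ = 2115569.50/28741.00 = 73.61 mm.

x̄ = 104.09 mm, ȳ = 73.61 mm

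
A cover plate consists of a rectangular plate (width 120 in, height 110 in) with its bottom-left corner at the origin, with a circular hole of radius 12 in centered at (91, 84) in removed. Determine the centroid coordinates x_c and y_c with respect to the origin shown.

x_c = 58.90 in, y_c = 53.97 in

plate: A = 120 × 110 = 13200.00, centroid at (60.00, 55.00).
hole: A = −π·12² = -452.39, centroid at (91.00, 84.00).
ΣA = 12747.61 in², ΣAx_c = 750832.57 in³, ΣAy_c = 687999.30 in³.
x_c = 750832.57/12747.61 = 58.90 in; y_c = 687999.30/12747.61 = 53.97 in.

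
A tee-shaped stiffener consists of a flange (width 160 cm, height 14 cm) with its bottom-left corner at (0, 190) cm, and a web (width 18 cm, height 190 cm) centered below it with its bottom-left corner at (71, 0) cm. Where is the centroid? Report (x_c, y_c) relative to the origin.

x_c = 80.00 cm, y_c = 135.37 cm

web: A = 18 × 190 = 3420.00, centroid at (80.00, 95.00).
flange: A = 160 × 14 = 2240.00, centroid at (80.00, 197.00).
ΣA = 5660.00 cm²
ΣAx_c = (3420.00)(80.00) + (2240.00)(80.00) = 452800.00 cm³
ΣAy_c = (3420.00)(95.00) + (2240.00)(197.00) = 766180.00 cm³
x_c = 452800.00 / 5660.00 = 80.00 cm
y_c = 766180.00 / 5660.00 = 135.37 cm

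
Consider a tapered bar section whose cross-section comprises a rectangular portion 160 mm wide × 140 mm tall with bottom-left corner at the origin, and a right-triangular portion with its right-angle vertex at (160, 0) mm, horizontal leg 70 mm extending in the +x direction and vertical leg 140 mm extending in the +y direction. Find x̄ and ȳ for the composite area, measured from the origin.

x̄ = 98.55 mm, ȳ = 65.81 mm

Part | A | x̄ᵢ | ȳᵢ | A·x̄ᵢ | A·ȳᵢ
rectangular portion | 22400.00 | 80.00 | 70.00 | 1792000.00 | 1568000.00
triangular portion | 4900.00 | 183.33 | 46.67 | 898333.33 | 228666.67
Σ | 27300.00 |  |  | 2690333.33 | 1796666.67
x̄ = 2690333.33 / 27300.00 = 98.55 mm
ȳ = 1796666.67 / 27300.00 = 65.81 mm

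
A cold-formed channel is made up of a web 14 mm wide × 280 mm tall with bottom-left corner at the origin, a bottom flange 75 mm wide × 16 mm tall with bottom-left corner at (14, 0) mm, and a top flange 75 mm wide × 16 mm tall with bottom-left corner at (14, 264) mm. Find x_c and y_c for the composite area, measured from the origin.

Part | A | x̄ᵢ | ȳᵢ | A·x̄ᵢ | A·ȳᵢ
web | 3920.00 | 7.00 | 140.00 | 27440.00 | 548800.00
bottom flange | 1200.00 | 51.50 | 8.00 | 61800.00 | 9600.00
top flange | 1200.00 | 51.50 | 272.00 | 61800.00 | 326400.00
Σ | 6320.00 |  |  | 151040.00 | 884800.00
x_c = 151040.00 / 6320.00 = 23.90 mm
y_c = 884800.00 / 6320.00 = 140.00 mm

x_c = 23.90 mm, y_c = 140.00 mm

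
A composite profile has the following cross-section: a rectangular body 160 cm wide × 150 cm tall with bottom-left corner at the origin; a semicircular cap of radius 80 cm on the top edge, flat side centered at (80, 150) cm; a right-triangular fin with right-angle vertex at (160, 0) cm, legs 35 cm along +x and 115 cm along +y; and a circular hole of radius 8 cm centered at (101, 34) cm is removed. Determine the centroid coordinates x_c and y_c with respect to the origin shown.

x_c = 85.03 cm, y_c = 103.71 cm

rectangular body: A = 160 × 150 = 24000.00, centroid at (80.00, 75.00).
semicircular top: A = ½π·80² = 10053.10, centroid at (80.00, 183.95).
triangular fin: A = ½·35·115 = 2012.50, centroid at (171.67, 38.33).
hole: A = −π·8² = -201.06, centroid at (101.00, 34.00).
ΣA = 35864.53 cm², ΣAx_c = 3049419.63 cm³, ΣAy_c = 3719607.53 cm³.
x_c = 3049419.63/35864.53 = 85.03 cm; y_c = 3719607.53/35864.53 = 103.71 cm.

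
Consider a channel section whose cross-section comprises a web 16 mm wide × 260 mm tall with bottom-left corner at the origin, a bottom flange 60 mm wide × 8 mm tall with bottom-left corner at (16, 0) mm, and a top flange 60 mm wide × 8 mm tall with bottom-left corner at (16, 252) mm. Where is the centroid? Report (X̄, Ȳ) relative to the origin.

web: A = 16 × 260 = 4160.00, centroid at (8.00, 130.00).
bottom flange: A = 60 × 8 = 480.00, centroid at (46.00, 4.00).
top flange: A = 60 × 8 = 480.00, centroid at (46.00, 256.00).
ΣA = 5120.00 mm²
ΣAX̄ = (4160.00)(8.00) + (480.00)(46.00) + (480.00)(46.00) = 77440.00 mm³
ΣAȲ = (4160.00)(130.00) + (480.00)(4.00) + (480.00)(256.00) = 665600.00 mm³
X̄ = 77440.00 / 5120.00 = 15.12 mm
Ȳ = 665600.00 / 5120.00 = 130.00 mm

X̄ = 15.12 mm, Ȳ = 130.00 mm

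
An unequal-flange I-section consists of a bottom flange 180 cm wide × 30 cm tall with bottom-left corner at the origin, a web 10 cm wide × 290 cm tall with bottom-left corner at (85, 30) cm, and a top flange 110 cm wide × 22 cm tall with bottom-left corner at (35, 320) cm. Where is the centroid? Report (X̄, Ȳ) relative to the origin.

X̄ = 90.00 cm, Ȳ = 129.62 cm

Part | A | x̄ᵢ | ȳᵢ | A·x̄ᵢ | A·ȳᵢ
bottom flange | 5400.00 | 90.00 | 15.00 | 486000.00 | 81000.00
web | 2900.00 | 90.00 | 175.00 | 261000.00 | 507500.00
top flange | 2420.00 | 90.00 | 331.00 | 217800.00 | 801020.00
Σ | 10720.00 |  |  | 964800.00 | 1389520.00
X̄ = 964800.00 / 10720.00 = 90.00 cm
Ȳ = 1389520.00 / 10720.00 = 129.62 cm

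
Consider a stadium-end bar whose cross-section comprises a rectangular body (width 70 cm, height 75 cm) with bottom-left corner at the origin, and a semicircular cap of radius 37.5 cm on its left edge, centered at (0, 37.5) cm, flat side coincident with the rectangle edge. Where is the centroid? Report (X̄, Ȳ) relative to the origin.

rectangular body: A = 70 × 75 = 5250.00, centroid at (35.00, 37.50).
semicircular end: A = ½π·37.5² = 2208.93, centroid at (-15.92, 37.50).
ΣA = 7458.93 cm², ΣAX̄ = 148593.75 cm³, ΣAȲ = 279709.96 cm³.
X̄ = 148593.75/7458.93 = 19.92 cm; Ȳ = 279709.96/7458.93 = 37.50 cm.

X̄ = 19.92 cm, Ȳ = 37.50 cm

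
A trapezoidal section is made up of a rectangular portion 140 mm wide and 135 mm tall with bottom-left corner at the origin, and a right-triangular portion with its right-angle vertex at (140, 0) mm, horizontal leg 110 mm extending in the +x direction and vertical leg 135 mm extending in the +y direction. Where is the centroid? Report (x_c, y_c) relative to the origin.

rectangular portion: A = 140 × 135 = 18900.00, centroid at (70.00, 67.50).
triangular portion: A = ½·110·135 = 7425.00, centroid at (176.67, 45.00).
ΣA = 26325.00 mm², ΣAx_c = 2634750.00 mm³, ΣAy_c = 1609875.00 mm³.
x_c = 2634750.00/26325.00 = 100.09 mm; y_c = 1609875.00/26325.00 = 61.15 mm.

x_c = 100.09 mm, y_c = 61.15 mm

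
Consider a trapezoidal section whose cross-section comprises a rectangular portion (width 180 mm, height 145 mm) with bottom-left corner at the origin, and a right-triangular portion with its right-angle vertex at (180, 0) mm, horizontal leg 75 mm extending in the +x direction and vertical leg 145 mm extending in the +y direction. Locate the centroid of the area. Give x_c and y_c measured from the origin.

x_c = 109.83 mm, y_c = 68.33 mm

rectangular portion: A = 180 × 145 = 26100.00, centroid at (90.00, 72.50).
triangular portion: A = ½·75·145 = 5437.50, centroid at (205.00, 48.33).
ΣA = 31537.50 mm²
ΣAx_c = (26100.00)(90.00) + (5437.50)(205.00) = 3463687.50 mm³
ΣAy_c = (26100.00)(72.50) + (5437.50)(48.33) = 2155062.50 mm³
x_c = 3463687.50 / 31537.50 = 109.83 mm
y_c = 2155062.50 / 31537.50 = 68.33 mm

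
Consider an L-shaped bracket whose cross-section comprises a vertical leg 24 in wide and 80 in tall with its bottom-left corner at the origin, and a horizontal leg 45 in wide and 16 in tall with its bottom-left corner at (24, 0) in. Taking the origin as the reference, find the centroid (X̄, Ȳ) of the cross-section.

vertical leg: A = 24 × 80 = 1920.00, centroid at (12.00, 40.00).
horizontal leg: A = 45 × 16 = 720.00, centroid at (46.50, 8.00).
ΣA = 2640.00 in², ΣAX̄ = 56520.00 in³, ΣAȲ = 82560.00 in³.
X̄ = 56520.00/2640.00 = 21.41 in; Ȳ = 82560.00/2640.00 = 31.27 in.

X̄ = 21.41 in, Ȳ = 31.27 in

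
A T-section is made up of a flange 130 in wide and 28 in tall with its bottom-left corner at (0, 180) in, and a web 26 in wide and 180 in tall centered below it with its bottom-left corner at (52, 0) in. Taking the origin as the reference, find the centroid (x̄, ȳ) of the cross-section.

x̄ = 65.00 in, ȳ = 135.50 in

Part | A | x̄ᵢ | ȳᵢ | A·x̄ᵢ | A·ȳᵢ
web | 4680.00 | 65.00 | 90.00 | 304200.00 | 421200.00
flange | 3640.00 | 65.00 | 194.00 | 236600.00 | 706160.00
Σ | 8320.00 |  |  | 540800.00 | 1127360.00
x̄ = 540800.00 / 8320.00 = 65.00 in
ȳ = 1127360.00 / 8320.00 = 135.50 in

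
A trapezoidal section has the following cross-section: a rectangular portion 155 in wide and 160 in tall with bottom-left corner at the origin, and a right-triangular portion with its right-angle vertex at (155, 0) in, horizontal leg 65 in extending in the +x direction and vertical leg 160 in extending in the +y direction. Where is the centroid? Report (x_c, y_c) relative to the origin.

rectangular portion: A = 155 × 160 = 24800.00, centroid at (77.50, 80.00).
triangular portion: A = ½·65·160 = 5200.00, centroid at (176.67, 53.33).
ΣA = 30000.00 in², ΣAx_c = 2840666.67 in³, ΣAy_c = 2261333.33 in³.
x_c = 2840666.67/30000.00 = 94.69 in; y_c = 2261333.33/30000.00 = 75.38 in.

x_c = 94.69 in, y_c = 75.38 in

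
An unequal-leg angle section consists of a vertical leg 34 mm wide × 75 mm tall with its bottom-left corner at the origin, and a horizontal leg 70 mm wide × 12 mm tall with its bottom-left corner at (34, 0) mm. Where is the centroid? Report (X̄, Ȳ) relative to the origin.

Part | A | x̄ᵢ | ȳᵢ | A·x̄ᵢ | A·ȳᵢ
vertical leg | 2550.00 | 17.00 | 37.50 | 43350.00 | 95625.00
horizontal leg | 840.00 | 69.00 | 6.00 | 57960.00 | 5040.00
Σ | 3390.00 |  |  | 101310.00 | 100665.00
X̄ = 101310.00 / 3390.00 = 29.88 mm
Ȳ = 100665.00 / 3390.00 = 29.69 mm

X̄ = 29.88 mm, Ȳ = 29.69 mm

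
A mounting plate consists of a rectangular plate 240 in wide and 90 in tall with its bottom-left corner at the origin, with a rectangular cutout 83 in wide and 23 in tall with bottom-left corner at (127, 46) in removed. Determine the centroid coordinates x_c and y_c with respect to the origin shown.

x_c = 115.30 in, y_c = 43.79 in

plate: A = 240 × 90 = 21600.00, centroid at (120.00, 45.00).
hole: A = −(83 × 23) = -1909.00, centroid at (168.50, 57.50).
ΣA = 19691.00 in²
ΣAx_c = (21600.00)(120.00) + (-1909.00)(168.50) = 2270333.50 in³
ΣAy_c = (21600.00)(45.00) + (-1909.00)(57.50) = 862232.50 in³
x_c = 2270333.50 / 19691.00 = 115.30 in
y_c = 862232.50 / 19691.00 = 43.79 in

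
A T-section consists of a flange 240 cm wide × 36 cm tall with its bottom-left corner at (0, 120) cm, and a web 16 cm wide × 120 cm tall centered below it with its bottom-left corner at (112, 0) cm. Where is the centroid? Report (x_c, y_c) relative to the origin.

web: A = 16 × 120 = 1920.00, centroid at (120.00, 60.00).
flange: A = 240 × 36 = 8640.00, centroid at (120.00, 138.00).
ΣA = 10560.00 cm², ΣAx_c = 1267200.00 cm³, ΣAy_c = 1307520.00 cm³.
x_c = 1267200.00/10560.00 = 120.00 cm; y_c = 1307520.00/10560.00 = 123.82 cm.

x_c = 120.00 cm, y_c = 123.82 cm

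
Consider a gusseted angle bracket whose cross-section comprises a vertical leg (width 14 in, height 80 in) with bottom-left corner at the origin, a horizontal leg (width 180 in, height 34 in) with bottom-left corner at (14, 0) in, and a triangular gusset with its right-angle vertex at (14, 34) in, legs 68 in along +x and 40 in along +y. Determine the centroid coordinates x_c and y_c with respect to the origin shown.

x_c = 80.72 in, y_c = 24.79 in

vertical leg: A = 14 × 80 = 1120.00, centroid at (7.00, 40.00).
horizontal leg: A = 180 × 34 = 6120.00, centroid at (104.00, 17.00).
gusset: A = ½·68·40 = 1360.00, centroid at (36.67, 47.33).
ΣA = 8600.00 in²
ΣAx_c = (1120.00)(7.00) + (6120.00)(104.00) + (1360.00)(36.67) = 694186.67 in³
ΣAy_c = (1120.00)(40.00) + (6120.00)(17.00) + (1360.00)(47.33) = 213213.33 in³
x_c = 694186.67 / 8600.00 = 80.72 in
y_c = 213213.33 / 8600.00 = 24.79 in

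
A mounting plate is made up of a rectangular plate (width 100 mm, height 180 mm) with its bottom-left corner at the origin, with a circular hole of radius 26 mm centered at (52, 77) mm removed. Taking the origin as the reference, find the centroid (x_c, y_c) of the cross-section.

plate: A = 100 × 180 = 18000.00, centroid at (50.00, 90.00).
hole: A = −π·26² = -2123.72, centroid at (52.00, 77.00).
ΣA = 15876.28 mm², ΣAx_c = 789566.74 mm³, ΣAy_c = 1456473.82 mm³.
x_c = 789566.74/15876.28 = 49.73 mm; y_c = 1456473.82/15876.28 = 91.74 mm.

x_c = 49.73 mm, y_c = 91.74 mm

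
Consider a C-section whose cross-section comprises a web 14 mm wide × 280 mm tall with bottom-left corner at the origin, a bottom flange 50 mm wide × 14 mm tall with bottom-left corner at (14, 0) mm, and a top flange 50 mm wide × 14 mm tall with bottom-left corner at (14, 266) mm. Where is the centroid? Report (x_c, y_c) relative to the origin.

web: A = 14 × 280 = 3920.00, centroid at (7.00, 140.00).
bottom flange: A = 50 × 14 = 700.00, centroid at (39.00, 7.00).
top flange: A = 50 × 14 = 700.00, centroid at (39.00, 273.00).
ΣA = 5320.00 mm²
ΣAx_c = (3920.00)(7.00) + (700.00)(39.00) + (700.00)(39.00) = 82040.00 mm³
ΣAy_c = (3920.00)(140.00) + (700.00)(7.00) + (700.00)(273.00) = 744800.00 mm³
x_c = 82040.00 / 5320.00 = 15.42 mm
y_c = 744800.00 / 5320.00 = 140.00 mm

x_c = 15.42 mm, y_c = 140.00 mm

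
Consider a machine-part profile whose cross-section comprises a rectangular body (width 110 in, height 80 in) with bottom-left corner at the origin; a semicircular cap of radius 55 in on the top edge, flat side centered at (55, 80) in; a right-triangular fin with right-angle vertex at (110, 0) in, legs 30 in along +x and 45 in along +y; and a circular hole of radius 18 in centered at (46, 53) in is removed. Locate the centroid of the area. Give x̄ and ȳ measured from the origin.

x̄ = 59.02 in, ȳ = 60.51 in

rectangular body: A = 110 × 80 = 8800.00, centroid at (55.00, 40.00).
semicircular top: A = ½π·55² = 4751.66, centroid at (55.00, 103.34).
triangular fin: A = ½·30·45 = 675.00, centroid at (120.00, 15.00).
hole: A = −π·18² = -1017.88, centroid at (46.00, 53.00).
ΣA = 13208.78 in², ΣAx̄ = 779518.94 in³, ΣAȳ = 799226.95 in³.
x̄ = 779518.94/13208.78 = 59.02 in; ȳ = 799226.95/13208.78 = 60.51 in.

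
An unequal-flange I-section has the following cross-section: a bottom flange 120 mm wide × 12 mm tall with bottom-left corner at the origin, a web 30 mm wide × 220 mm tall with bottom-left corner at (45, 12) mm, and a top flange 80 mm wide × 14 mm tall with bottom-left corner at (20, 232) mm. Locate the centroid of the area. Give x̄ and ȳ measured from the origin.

Part | A | x̄ᵢ | ȳᵢ | A·x̄ᵢ | A·ȳᵢ
bottom flange | 1440.00 | 60.00 | 6.00 | 86400.00 | 8640.00
web | 6600.00 | 60.00 | 122.00 | 396000.00 | 805200.00
top flange | 1120.00 | 60.00 | 239.00 | 67200.00 | 267680.00
Σ | 9160.00 |  |  | 549600.00 | 1081520.00
x̄ = 549600.00 / 9160.00 = 60.00 mm
ȳ = 1081520.00 / 9160.00 = 118.07 mm

x̄ = 60.00 mm, ȳ = 118.07 mm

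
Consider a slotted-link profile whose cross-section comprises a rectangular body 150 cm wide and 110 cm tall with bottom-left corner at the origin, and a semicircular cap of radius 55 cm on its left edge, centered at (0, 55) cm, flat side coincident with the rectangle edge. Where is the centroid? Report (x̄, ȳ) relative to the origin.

rectangular body: A = 150 × 110 = 16500.00, centroid at (75.00, 55.00).
semicircular end: A = ½π·55² = 4751.66, centroid at (-23.34, 55.00).
ΣA = 21251.66 cm², ΣAx̄ = 1126583.33 cm³, ΣAȳ = 1168841.24 cm³.
x̄ = 1126583.33/21251.66 = 53.01 cm; ȳ = 1168841.24/21251.66 = 55.00 cm.

x̄ = 53.01 cm, ȳ = 55.00 cm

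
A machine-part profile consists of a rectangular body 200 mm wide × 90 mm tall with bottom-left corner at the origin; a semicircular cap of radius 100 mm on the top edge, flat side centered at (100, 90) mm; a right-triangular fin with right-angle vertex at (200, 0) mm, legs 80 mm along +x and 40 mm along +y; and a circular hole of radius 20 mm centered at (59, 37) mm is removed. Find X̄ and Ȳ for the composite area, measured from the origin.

X̄ = 107.46 mm, Ȳ = 84.14 mm

rectangular body: A = 200 × 90 = 18000.00, centroid at (100.00, 45.00).
semicircular top: A = ½π·100² = 15707.96, centroid at (100.00, 132.44).
triangular fin: A = ½·80·40 = 1600.00, centroid at (226.67, 13.33).
hole: A = −π·20² = -1256.64, centroid at (59.00, 37.00).
ΣA = 34051.33 mm²
ΣAX̄ = (18000.00)(100.00) + (15707.96)(100.00) + (1600.00)(226.67) + (-1256.64)(59.00) = 3659321.41 mm³
ΣAȲ = (18000.00)(45.00) + (15707.96)(132.44) + (1600.00)(13.33) + (-1256.64)(37.00) = 2865221.12 mm³
X̄ = 3659321.41 / 34051.33 = 107.46 mm
Ȳ = 2865221.12 / 34051.33 = 84.14 mm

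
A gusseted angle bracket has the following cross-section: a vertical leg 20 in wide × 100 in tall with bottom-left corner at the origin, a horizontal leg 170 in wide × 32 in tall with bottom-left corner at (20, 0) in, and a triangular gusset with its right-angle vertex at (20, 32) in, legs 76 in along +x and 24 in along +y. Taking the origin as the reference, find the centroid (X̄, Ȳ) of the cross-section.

vertical leg: A = 20 × 100 = 2000.00, centroid at (10.00, 50.00).
horizontal leg: A = 170 × 32 = 5440.00, centroid at (105.00, 16.00).
gusset: A = ½·76·24 = 912.00, centroid at (45.33, 40.00).
ΣA = 8352.00 in², ΣAX̄ = 632544.00 in³, ΣAȲ = 223520.00 in³.
X̄ = 632544.00/8352.00 = 75.74 in; Ȳ = 223520.00/8352.00 = 26.76 in.

X̄ = 75.74 in, Ȳ = 26.76 in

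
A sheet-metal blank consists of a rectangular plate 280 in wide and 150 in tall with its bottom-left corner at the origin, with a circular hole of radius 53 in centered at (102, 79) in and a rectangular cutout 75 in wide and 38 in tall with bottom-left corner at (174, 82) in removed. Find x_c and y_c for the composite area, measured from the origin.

x_c = 144.34 in, y_c = 71.39 in

plate: A = 280 × 150 = 42000.00, centroid at (140.00, 75.00).
hole 1: A = −π·53² = -8824.73, centroid at (102.00, 79.00).
hole 2: A = −(75 × 38) = -2850.00, centroid at (211.50, 101.00).
ΣA = 30325.27 in²
ΣAx_c = (42000.00)(140.00) + (-8824.73)(102.00) + (-2850.00)(211.50) = 4377102.16 in³
ΣAy_c = (42000.00)(75.00) + (-8824.73)(79.00) + (-2850.00)(101.00) = 2164996.03 in³
x_c = 4377102.16 / 30325.27 = 144.34 in
y_c = 2164996.03 / 30325.27 = 71.39 in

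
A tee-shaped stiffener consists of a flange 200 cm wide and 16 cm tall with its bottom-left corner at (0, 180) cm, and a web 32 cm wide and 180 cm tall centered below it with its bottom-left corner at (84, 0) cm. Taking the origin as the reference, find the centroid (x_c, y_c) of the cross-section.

x_c = 100.00 cm, y_c = 125.00 cm

web: A = 32 × 180 = 5760.00, centroid at (100.00, 90.00).
flange: A = 200 × 16 = 3200.00, centroid at (100.00, 188.00).
ΣA = 8960.00 cm², ΣAx_c = 896000.00 cm³, ΣAy_c = 1120000.00 cm³.
x_c = 896000.00/8960.00 = 100.00 cm; y_c = 1120000.00/8960.00 = 125.00 cm.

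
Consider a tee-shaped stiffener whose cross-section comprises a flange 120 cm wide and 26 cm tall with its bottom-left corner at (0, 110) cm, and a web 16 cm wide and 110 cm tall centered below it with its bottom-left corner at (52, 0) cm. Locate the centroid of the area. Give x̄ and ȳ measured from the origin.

x̄ = 60.00 cm, ȳ = 98.48 cm

Part | A | x̄ᵢ | ȳᵢ | A·x̄ᵢ | A·ȳᵢ
web | 1760.00 | 60.00 | 55.00 | 105600.00 | 96800.00
flange | 3120.00 | 60.00 | 123.00 | 187200.00 | 383760.00
Σ | 4880.00 |  |  | 292800.00 | 480560.00
x̄ = 292800.00 / 4880.00 = 60.00 cm
ȳ = 480560.00 / 4880.00 = 98.48 cm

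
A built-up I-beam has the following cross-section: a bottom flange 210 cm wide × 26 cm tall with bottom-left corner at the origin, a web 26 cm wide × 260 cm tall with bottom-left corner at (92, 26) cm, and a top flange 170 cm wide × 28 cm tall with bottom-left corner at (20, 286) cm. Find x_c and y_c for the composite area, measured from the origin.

bottom flange: A = 210 × 26 = 5460.00, centroid at (105.00, 13.00).
web: A = 26 × 260 = 6760.00, centroid at (105.00, 156.00).
top flange: A = 170 × 28 = 4760.00, centroid at (105.00, 300.00).
ΣA = 16980.00 cm²
ΣAx_c = (5460.00)(105.00) + (6760.00)(105.00) + (4760.00)(105.00) = 1782900.00 cm³
ΣAy_c = (5460.00)(13.00) + (6760.00)(156.00) + (4760.00)(300.00) = 2553540.00 cm³
x_c = 1782900.00 / 16980.00 = 105.00 cm
y_c = 2553540.00 / 16980.00 = 150.39 cm

x_c = 105.00 cm, y_c = 150.39 cm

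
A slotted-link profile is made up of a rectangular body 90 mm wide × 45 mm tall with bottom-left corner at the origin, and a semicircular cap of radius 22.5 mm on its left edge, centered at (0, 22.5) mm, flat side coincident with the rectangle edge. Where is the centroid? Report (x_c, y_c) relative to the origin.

x_c = 36.05 mm, y_c = 22.50 mm

Part | A | x̄ᵢ | ȳᵢ | A·x̄ᵢ | A·ȳᵢ
rectangular body | 4050.00 | 45.00 | 22.50 | 182250.00 | 91125.00
semicircular end | 795.22 | -9.55 | 22.50 | -7593.75 | 17892.35
Σ | 4845.22 |  |  | 174656.25 | 109017.35
x_c = 174656.25 / 4845.22 = 36.05 mm
y_c = 109017.35 / 4845.22 = 22.50 mm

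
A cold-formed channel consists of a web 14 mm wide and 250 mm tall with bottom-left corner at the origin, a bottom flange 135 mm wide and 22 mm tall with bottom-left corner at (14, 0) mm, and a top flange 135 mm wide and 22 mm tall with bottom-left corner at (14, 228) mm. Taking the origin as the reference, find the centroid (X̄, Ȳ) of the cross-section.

Part | A | x̄ᵢ | ȳᵢ | A·x̄ᵢ | A·ȳᵢ
web | 3500.00 | 7.00 | 125.00 | 24500.00 | 437500.00
bottom flange | 2970.00 | 81.50 | 11.00 | 242055.00 | 32670.00
top flange | 2970.00 | 81.50 | 239.00 | 242055.00 | 709830.00
Σ | 9440.00 |  |  | 508610.00 | 1180000.00
X̄ = 508610.00 / 9440.00 = 53.88 mm
Ȳ = 1180000.00 / 9440.00 = 125.00 mm

X̄ = 53.88 mm, Ȳ = 125.00 mm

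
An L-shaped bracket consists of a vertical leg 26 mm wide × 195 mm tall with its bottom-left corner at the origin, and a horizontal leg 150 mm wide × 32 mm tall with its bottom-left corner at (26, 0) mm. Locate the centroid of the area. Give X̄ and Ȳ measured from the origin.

X̄ = 55.80 mm, Ȳ = 57.86 mm

Part | A | x̄ᵢ | ȳᵢ | A·x̄ᵢ | A·ȳᵢ
vertical leg | 5070.00 | 13.00 | 97.50 | 65910.00 | 494325.00
horizontal leg | 4800.00 | 101.00 | 16.00 | 484800.00 | 76800.00
Σ | 9870.00 |  |  | 550710.00 | 571125.00
X̄ = 550710.00 / 9870.00 = 55.80 mm
Ȳ = 571125.00 / 9870.00 = 57.86 mm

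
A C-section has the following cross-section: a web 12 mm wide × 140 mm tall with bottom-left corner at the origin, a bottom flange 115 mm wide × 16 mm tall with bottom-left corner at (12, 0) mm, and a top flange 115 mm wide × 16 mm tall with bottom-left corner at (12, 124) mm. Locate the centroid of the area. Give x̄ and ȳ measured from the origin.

x̄ = 49.60 mm, ȳ = 70.00 mm

Part | A | x̄ᵢ | ȳᵢ | A·x̄ᵢ | A·ȳᵢ
web | 1680.00 | 6.00 | 70.00 | 10080.00 | 117600.00
bottom flange | 1840.00 | 69.50 | 8.00 | 127880.00 | 14720.00
top flange | 1840.00 | 69.50 | 132.00 | 127880.00 | 242880.00
Σ | 5360.00 |  |  | 265840.00 | 375200.00
x̄ = 265840.00 / 5360.00 = 49.60 mm
ȳ = 375200.00 / 5360.00 = 70.00 mm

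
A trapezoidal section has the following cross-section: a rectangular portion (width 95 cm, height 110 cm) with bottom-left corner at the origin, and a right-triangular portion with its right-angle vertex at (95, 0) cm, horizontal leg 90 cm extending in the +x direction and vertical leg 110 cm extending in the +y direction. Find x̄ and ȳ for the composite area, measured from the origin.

rectangular portion: A = 95 × 110 = 10450.00, centroid at (47.50, 55.00).
triangular portion: A = ½·90·110 = 4950.00, centroid at (125.00, 36.67).
ΣA = 15400.00 cm²
ΣAx̄ = (10450.00)(47.50) + (4950.00)(125.00) = 1115125.00 cm³
ΣAȳ = (10450.00)(55.00) + (4950.00)(36.67) = 756250.00 cm³
x̄ = 1115125.00 / 15400.00 = 72.41 cm
ȳ = 756250.00 / 15400.00 = 49.11 cm

x̄ = 72.41 cm, ȳ = 49.11 cm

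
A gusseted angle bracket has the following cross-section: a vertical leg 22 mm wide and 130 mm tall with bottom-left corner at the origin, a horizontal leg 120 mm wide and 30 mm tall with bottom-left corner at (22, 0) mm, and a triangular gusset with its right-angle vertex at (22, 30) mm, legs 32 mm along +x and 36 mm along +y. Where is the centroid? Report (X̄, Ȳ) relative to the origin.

X̄ = 49.10 mm, Ȳ = 37.53 mm

Part | A | x̄ᵢ | ȳᵢ | A·x̄ᵢ | A·ȳᵢ
vertical leg | 2860.00 | 11.00 | 65.00 | 31460.00 | 185900.00
horizontal leg | 3600.00 | 82.00 | 15.00 | 295200.00 | 54000.00
gusset | 576.00 | 32.67 | 42.00 | 18816.00 | 24192.00
Σ | 7036.00 |  |  | 345476.00 | 264092.00
X̄ = 345476.00 / 7036.00 = 49.10 mm
Ȳ = 264092.00 / 7036.00 = 37.53 mm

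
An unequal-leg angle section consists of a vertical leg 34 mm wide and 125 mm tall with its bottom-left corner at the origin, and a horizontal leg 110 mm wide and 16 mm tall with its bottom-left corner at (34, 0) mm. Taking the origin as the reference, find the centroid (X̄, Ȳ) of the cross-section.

vertical leg: A = 34 × 125 = 4250.00, centroid at (17.00, 62.50).
horizontal leg: A = 110 × 16 = 1760.00, centroid at (89.00, 8.00).
ΣA = 6010.00 mm², ΣAX̄ = 228890.00 mm³, ΣAȲ = 279705.00 mm³.
X̄ = 228890.00/6010.00 = 38.08 mm; Ȳ = 279705.00/6010.00 = 46.54 mm.

X̄ = 38.08 mm, Ȳ = 46.54 mm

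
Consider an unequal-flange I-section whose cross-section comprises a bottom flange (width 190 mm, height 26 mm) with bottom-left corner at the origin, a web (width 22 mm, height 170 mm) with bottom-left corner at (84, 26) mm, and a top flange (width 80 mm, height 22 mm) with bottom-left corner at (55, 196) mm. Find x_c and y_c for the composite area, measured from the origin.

x_c = 95.00 mm, y_c = 80.81 mm

bottom flange: A = 190 × 26 = 4940.00, centroid at (95.00, 13.00).
web: A = 22 × 170 = 3740.00, centroid at (95.00, 111.00).
top flange: A = 80 × 22 = 1760.00, centroid at (95.00, 207.00).
ΣA = 10440.00 mm²
ΣAx_c = (4940.00)(95.00) + (3740.00)(95.00) + (1760.00)(95.00) = 991800.00 mm³
ΣAy_c = (4940.00)(13.00) + (3740.00)(111.00) + (1760.00)(207.00) = 843680.00 mm³
x_c = 991800.00 / 10440.00 = 95.00 mm
y_c = 843680.00 / 10440.00 = 80.81 mm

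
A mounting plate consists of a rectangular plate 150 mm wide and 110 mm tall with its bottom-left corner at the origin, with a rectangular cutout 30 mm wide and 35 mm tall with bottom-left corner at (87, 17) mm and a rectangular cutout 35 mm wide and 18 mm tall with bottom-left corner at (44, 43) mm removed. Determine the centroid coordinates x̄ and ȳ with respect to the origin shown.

x̄ = 73.66 mm, ȳ = 56.58 mm

Part | A | x̄ᵢ | ȳᵢ | A·x̄ᵢ | A·ȳᵢ
plate | 16500.00 | 75.00 | 55.00 | 1237500.00 | 907500.00
hole 1 | -1050.00 | 102.00 | 34.50 | -107100.00 | -36225.00
hole 2 | -630.00 | 61.50 | 52.00 | -38745.00 | -32760.00
Σ | 14820.00 |  |  | 1091655.00 | 838515.00
x̄ = 1091655.00 / 14820.00 = 73.66 mm
ȳ = 838515.00 / 14820.00 = 56.58 mm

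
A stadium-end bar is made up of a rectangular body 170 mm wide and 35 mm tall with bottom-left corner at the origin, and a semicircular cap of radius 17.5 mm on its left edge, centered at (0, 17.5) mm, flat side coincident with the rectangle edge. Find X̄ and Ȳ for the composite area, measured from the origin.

X̄ = 78.09 mm, Ȳ = 17.50 mm

Part | A | x̄ᵢ | ȳᵢ | A·x̄ᵢ | A·ȳᵢ
rectangular body | 5950.00 | 85.00 | 17.50 | 505750.00 | 104125.00
semicircular end | 481.06 | -7.43 | 17.50 | -3572.92 | 8418.49
Σ | 6431.06 |  |  | 502177.08 | 112543.49
X̄ = 502177.08 / 6431.06 = 78.09 mm
Ȳ = 112543.49 / 6431.06 = 17.50 mm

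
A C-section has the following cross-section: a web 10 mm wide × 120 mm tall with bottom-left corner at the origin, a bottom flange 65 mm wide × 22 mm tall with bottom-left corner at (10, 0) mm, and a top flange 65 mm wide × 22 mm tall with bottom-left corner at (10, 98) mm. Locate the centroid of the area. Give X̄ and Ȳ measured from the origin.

web: A = 10 × 120 = 1200.00, centroid at (5.00, 60.00).
bottom flange: A = 65 × 22 = 1430.00, centroid at (42.50, 11.00).
top flange: A = 65 × 22 = 1430.00, centroid at (42.50, 109.00).
ΣA = 4060.00 mm², ΣAX̄ = 127550.00 mm³, ΣAȲ = 243600.00 mm³.
X̄ = 127550.00/4060.00 = 31.42 mm; Ȳ = 243600.00/4060.00 = 60.00 mm.

X̄ = 31.42 mm, Ȳ = 60.00 mm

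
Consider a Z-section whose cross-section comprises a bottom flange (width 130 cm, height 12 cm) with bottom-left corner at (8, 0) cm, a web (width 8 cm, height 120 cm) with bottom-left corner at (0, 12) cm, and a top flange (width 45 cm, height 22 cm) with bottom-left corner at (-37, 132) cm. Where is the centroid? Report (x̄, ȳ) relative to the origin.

x̄ = 29.45 cm, ȳ = 62.69 cm

bottom flange: A = 130 × 12 = 1560.00, centroid at (73.00, 6.00).
web: A = 8 × 120 = 960.00, centroid at (4.00, 72.00).
top flange: A = 45 × 22 = 990.00, centroid at (-14.50, 143.00).
ΣA = 3510.00 cm²
ΣAx̄ = (1560.00)(73.00) + (960.00)(4.00) + (990.00)(-14.50) = 103365.00 cm³
ΣAȳ = (1560.00)(6.00) + (960.00)(72.00) + (990.00)(143.00) = 220050.00 cm³
x̄ = 103365.00 / 3510.00 = 29.45 cm
ȳ = 220050.00 / 3510.00 = 62.69 cm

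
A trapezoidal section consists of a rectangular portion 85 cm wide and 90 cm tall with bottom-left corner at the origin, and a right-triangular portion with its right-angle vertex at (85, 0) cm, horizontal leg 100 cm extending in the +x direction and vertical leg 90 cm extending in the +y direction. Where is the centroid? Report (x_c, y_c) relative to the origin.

Part | A | x̄ᵢ | ȳᵢ | A·x̄ᵢ | A·ȳᵢ
rectangular portion | 7650.00 | 42.50 | 45.00 | 325125.00 | 344250.00
triangular portion | 4500.00 | 118.33 | 30.00 | 532500.00 | 135000.00
Σ | 12150.00 |  |  | 857625.00 | 479250.00
x_c = 857625.00 / 12150.00 = 70.59 cm
y_c = 479250.00 / 12150.00 = 39.44 cm

x_c = 70.59 cm, y_c = 39.44 cm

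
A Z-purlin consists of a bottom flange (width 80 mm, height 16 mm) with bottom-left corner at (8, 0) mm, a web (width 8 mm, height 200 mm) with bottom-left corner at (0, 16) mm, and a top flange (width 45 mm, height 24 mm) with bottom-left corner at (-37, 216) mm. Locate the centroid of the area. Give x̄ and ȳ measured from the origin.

Part | A | x̄ᵢ | ȳᵢ | A·x̄ᵢ | A·ȳᵢ
bottom flange | 1280.00 | 48.00 | 8.00 | 61440.00 | 10240.00
web | 1600.00 | 4.00 | 116.00 | 6400.00 | 185600.00
top flange | 1080.00 | -14.50 | 228.00 | -15660.00 | 246240.00
Σ | 3960.00 |  |  | 52180.00 | 442080.00
x̄ = 52180.00 / 3960.00 = 13.18 mm
ȳ = 442080.00 / 3960.00 = 111.64 mm

x̄ = 13.18 mm, ȳ = 111.64 mm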